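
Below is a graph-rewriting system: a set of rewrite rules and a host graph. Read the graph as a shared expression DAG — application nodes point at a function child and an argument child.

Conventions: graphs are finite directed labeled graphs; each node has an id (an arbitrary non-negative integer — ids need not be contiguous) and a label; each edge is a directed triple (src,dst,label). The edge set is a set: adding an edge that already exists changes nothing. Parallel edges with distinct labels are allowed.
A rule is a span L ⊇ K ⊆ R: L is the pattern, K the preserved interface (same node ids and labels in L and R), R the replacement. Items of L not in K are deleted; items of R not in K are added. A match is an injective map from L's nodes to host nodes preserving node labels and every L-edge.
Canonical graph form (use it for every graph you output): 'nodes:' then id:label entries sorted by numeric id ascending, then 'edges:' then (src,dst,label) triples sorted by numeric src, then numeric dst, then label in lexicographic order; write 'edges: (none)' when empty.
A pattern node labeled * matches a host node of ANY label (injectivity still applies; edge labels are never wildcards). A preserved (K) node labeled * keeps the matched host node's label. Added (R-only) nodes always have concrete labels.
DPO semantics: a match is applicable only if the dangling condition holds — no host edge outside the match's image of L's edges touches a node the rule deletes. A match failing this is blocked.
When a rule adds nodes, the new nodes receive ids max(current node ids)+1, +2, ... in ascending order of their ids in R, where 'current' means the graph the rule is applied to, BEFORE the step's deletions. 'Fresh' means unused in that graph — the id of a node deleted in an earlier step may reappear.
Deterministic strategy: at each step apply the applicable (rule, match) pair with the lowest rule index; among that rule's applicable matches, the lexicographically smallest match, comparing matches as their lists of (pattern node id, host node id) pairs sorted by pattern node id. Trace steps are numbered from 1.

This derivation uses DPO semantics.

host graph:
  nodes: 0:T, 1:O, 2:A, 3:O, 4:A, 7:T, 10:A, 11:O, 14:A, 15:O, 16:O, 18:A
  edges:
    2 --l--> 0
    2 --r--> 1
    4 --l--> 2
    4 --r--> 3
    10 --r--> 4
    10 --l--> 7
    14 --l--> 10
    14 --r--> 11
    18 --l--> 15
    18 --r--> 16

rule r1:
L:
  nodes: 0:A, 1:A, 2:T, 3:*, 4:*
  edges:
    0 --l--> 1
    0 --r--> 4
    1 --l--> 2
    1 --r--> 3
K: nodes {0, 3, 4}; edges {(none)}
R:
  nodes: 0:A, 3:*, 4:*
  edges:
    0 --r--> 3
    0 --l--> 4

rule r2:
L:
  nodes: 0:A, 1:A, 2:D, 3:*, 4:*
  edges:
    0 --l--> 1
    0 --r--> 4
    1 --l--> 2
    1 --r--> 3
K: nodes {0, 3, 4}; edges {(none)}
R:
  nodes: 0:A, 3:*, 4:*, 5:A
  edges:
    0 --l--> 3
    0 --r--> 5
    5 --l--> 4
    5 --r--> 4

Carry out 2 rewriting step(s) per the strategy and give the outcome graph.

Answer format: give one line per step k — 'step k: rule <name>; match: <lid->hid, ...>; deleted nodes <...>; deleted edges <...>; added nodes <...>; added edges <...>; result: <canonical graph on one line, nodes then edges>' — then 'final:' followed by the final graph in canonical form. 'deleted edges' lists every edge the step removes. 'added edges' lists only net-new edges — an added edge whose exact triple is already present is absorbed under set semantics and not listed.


step 1: rule r1; match: 0->4, 1->2, 2->0, 3->1, 4->3; deleted nodes 0, 2; deleted edges (2,0,l); (2,1,r); (4,2,l); (4,3,r); added nodes (none); added edges (4,1,r); (4,3,l); result: nodes: 1:O, 3:O, 4:A, 7:T, 10:A, 11:O, 14:A, 15:O, 16:O, 18:A edges: (4,1,r); (4,3,l); (10,4,r); (10,7,l); (14,10,l); (14,11,r); (18,15,l); (18,16,r)
step 2: rule r1; match: 0->14, 1->10, 2->7, 3->4, 4->11; deleted nodes 7, 10; deleted edges (10,4,r); (10,7,l); (14,10,l); (14,11,r); added nodes (none); added edges (14,4,r); (14,11,l); result: nodes: 1:O, 3:O, 4:A, 11:O, 14:A, 15:O, 16:O, 18:A edges: (4,1,r); (4,3,l); (14,4,r); (14,11,l); (18,15,l); (18,16,r)
final:
nodes: 1:O, 3:O, 4:A, 11:O, 14:A, 15:O, 16:O, 18:A
edges: (4,1,r); (4,3,l); (14,4,r); (14,11,l); (18,15,l); (18,16,r)


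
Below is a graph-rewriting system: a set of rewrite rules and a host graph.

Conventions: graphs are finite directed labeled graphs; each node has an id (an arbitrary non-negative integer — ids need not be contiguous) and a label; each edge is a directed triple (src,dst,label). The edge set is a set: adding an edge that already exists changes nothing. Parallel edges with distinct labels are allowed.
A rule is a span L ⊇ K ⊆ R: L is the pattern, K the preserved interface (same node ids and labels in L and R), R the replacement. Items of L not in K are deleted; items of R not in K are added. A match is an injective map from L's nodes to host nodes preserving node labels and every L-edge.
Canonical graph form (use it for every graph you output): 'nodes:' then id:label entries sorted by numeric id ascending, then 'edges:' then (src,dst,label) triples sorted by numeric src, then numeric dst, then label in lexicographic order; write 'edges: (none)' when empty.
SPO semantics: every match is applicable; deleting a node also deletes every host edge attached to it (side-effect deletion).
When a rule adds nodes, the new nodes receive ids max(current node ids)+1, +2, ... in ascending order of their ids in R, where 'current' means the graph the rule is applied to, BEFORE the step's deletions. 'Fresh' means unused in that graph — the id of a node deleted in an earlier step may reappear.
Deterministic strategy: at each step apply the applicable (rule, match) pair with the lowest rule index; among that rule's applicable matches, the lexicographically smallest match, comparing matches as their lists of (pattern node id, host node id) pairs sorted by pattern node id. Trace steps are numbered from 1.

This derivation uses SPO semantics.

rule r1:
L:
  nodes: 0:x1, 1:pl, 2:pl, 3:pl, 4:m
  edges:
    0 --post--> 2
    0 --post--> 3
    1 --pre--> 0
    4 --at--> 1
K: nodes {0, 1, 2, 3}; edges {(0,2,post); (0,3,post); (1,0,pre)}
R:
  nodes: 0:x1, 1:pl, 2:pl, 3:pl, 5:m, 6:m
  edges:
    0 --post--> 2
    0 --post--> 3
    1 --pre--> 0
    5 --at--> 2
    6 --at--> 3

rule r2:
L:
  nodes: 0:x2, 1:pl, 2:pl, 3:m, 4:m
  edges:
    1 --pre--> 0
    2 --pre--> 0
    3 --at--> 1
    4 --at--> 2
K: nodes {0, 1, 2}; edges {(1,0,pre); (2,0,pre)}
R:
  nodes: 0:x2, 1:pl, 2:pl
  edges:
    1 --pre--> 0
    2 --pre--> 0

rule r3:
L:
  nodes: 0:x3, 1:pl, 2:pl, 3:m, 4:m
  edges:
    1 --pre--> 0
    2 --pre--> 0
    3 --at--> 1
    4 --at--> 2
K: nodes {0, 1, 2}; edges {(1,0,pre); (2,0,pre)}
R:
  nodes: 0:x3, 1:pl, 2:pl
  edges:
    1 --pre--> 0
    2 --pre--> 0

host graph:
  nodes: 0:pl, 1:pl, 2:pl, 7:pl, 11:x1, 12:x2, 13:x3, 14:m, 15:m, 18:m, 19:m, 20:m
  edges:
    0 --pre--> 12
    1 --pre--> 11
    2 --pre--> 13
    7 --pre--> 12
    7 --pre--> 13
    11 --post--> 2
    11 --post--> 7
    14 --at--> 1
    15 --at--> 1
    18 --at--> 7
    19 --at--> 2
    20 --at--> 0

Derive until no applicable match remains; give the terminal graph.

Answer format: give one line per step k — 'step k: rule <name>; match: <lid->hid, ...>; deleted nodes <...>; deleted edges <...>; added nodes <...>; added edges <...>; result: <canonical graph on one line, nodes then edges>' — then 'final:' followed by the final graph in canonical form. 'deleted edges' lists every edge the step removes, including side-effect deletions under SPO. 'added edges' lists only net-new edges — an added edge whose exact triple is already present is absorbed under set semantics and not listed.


step 1: rule r1; match: 0->11, 1->1, 2->2, 3->7, 4->14; deleted nodes 14; deleted edges (14,1,at); added nodes 21, 22; added edges (21,2,at); (22,7,at); result: nodes: 0:pl, 1:pl, 2:pl, 7:pl, 11:x1, 12:x2, 13:x3, 15:m, 18:m, 19:m, 20:m, 21:m, 22:m edges: (0,12,pre); (1,11,pre); (2,13,pre); (7,12,pre); (7,13,pre); (11,2,post); (11,7,post); (15,1,at); (18,7,at); (19,2,at); (20,0,at); (21,2,at); (22,7,at)
step 2: rule r1; match: 0->11, 1->1, 2->2, 3->7, 4->15; deleted nodes 15; deleted edges (15,1,at); added nodes 23, 24; added edges (23,2,at); (24,7,at); result: nodes: 0:pl, 1:pl, 2:pl, 7:pl, 11:x1, 12:x2, 13:x3, 18:m, 19:m, 20:m, 21:m, 22:m, 23:m, 24:m edges: (0,12,pre); (1,11,pre); (2,13,pre); (7,12,pre); (7,13,pre); (11,2,post); (11,7,post); (18,7,at); (19,2,at); (20,0,at); (21,2,at); (22,7,at); (23,2,at); (24,7,at)
step 3: rule r2; match: 0->12, 1->0, 2->7, 3->20, 4->18; deleted nodes 18, 20; deleted edges (18,7,at); (20,0,at); added nodes (none); added edges (none); result: nodes: 0:pl, 1:pl, 2:pl, 7:pl, 11:x1, 12:x2, 13:x3, 19:m, 21:m, 22:m, 23:m, 24:m edges: (0,12,pre); (1,11,pre); (2,13,pre); (7,12,pre); (7,13,pre); (11,2,post); (11,7,post); (19,2,at); (21,2,at); (22,7,at); (23,2,at); (24,7,at)
step 4: rule r3; match: 0->13, 1->2, 2->7, 3->19, 4->22; deleted nodes 19, 22; deleted edges (19,2,at); (22,7,at); added nodes (none); added edges (none); result: nodes: 0:pl, 1:pl, 2:pl, 7:pl, 11:x1, 12:x2, 13:x3, 21:m, 23:m, 24:m edges: (0,12,pre); (1,11,pre); (2,13,pre); (7,12,pre); (7,13,pre); (11,2,post); (11,7,post); (21,2,at); (23,2,at); (24,7,at)
step 5: rule r3; match: 0->13, 1->2, 2->7, 3->21, 4->24; deleted nodes 21, 24; deleted edges (21,2,at); (24,7,at); added nodes (none); added edges (none); result: nodes: 0:pl, 1:pl, 2:pl, 7:pl, 11:x1, 12:x2, 13:x3, 23:m edges: (0,12,pre); (1,11,pre); (2,13,pre); (7,12,pre); (7,13,pre); (11,2,post); (11,7,post); (23,2,at)
final:
nodes: 0:pl, 1:pl, 2:pl, 7:pl, 11:x1, 12:x2, 13:x3, 23:m
edges: (0,12,pre); (1,11,pre); (2,13,pre); (7,12,pre); (7,13,pre); (11,2,post); (11,7,post); (23,2,at)


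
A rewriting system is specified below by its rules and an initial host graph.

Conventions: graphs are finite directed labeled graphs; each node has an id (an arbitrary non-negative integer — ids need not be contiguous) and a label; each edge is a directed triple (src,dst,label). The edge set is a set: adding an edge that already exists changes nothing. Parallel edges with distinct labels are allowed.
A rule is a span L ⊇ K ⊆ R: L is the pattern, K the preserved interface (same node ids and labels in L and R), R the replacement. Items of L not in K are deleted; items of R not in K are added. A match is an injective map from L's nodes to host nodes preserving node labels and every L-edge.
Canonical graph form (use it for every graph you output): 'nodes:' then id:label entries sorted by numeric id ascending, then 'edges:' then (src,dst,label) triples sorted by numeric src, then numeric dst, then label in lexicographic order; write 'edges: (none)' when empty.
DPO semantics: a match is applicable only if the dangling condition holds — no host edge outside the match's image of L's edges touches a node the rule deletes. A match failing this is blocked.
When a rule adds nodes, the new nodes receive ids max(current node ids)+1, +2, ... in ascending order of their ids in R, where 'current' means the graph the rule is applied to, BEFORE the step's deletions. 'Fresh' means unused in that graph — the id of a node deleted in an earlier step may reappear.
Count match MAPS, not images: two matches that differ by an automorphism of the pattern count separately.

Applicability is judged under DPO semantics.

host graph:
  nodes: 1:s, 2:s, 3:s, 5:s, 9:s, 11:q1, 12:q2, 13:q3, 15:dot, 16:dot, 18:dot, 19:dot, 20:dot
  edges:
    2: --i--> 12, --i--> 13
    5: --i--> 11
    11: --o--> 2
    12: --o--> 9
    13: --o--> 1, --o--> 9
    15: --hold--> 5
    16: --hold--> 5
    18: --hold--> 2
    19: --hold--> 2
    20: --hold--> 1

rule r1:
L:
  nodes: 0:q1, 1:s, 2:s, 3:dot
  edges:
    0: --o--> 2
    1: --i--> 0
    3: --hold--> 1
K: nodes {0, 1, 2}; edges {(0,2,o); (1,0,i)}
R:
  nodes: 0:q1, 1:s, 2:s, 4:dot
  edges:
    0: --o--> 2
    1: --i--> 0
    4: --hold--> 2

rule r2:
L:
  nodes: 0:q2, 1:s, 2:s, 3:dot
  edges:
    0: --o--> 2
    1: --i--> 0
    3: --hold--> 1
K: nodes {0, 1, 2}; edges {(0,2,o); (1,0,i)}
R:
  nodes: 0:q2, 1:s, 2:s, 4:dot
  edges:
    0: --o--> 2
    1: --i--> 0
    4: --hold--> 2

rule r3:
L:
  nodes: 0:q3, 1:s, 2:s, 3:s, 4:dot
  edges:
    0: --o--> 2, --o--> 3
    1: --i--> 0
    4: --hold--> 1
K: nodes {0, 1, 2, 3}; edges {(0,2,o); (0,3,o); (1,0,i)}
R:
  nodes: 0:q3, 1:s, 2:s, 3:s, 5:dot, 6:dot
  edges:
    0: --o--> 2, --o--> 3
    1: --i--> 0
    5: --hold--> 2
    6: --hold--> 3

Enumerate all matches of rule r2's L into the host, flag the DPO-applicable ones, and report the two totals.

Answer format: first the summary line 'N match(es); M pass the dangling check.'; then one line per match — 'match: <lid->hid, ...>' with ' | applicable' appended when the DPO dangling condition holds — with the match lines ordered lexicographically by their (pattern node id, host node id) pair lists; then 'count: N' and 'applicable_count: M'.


2 match(es); 2 pass the dangling check.
match: 0->12, 1->2, 2->9, 3->18 | applicable
match: 0->12, 1->2, 2->9, 3->19 | applicable
count: 2
applicable_count: 2


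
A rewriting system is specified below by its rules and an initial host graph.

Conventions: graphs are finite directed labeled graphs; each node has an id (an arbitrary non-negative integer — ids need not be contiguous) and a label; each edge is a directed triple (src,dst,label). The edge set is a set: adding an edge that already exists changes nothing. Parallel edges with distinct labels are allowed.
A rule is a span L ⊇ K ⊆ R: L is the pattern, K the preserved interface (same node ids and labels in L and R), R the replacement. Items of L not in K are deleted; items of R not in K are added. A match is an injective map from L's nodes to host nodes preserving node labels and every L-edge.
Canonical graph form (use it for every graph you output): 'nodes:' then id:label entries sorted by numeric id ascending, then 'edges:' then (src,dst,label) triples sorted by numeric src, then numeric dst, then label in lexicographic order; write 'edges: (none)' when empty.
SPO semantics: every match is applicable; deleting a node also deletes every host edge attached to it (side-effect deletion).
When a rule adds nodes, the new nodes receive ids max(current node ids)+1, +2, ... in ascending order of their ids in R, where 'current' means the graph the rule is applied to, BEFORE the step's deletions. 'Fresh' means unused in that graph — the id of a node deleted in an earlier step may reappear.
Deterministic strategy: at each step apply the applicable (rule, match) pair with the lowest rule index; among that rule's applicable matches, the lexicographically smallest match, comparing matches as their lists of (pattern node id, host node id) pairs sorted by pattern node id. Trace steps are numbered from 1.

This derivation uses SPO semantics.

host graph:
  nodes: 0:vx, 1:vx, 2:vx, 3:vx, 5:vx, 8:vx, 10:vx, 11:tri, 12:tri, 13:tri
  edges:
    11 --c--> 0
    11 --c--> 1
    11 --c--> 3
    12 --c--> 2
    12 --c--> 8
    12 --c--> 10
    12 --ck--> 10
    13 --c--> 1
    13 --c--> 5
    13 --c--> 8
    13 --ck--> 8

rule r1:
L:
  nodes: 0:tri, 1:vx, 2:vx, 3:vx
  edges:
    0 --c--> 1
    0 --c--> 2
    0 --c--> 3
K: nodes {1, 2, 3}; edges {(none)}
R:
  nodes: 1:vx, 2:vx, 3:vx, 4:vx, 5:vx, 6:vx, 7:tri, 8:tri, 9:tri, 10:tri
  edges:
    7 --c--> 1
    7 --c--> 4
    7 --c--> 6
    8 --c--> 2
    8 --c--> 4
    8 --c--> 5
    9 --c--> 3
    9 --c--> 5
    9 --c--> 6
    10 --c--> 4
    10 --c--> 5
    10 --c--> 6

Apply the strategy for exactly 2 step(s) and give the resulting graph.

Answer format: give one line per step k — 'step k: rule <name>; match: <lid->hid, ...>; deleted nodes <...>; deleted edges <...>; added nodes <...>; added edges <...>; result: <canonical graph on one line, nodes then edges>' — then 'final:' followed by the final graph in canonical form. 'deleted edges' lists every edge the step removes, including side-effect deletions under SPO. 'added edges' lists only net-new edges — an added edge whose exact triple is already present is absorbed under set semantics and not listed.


step 1: rule r1; match: 0->11, 1->0, 2->1, 3->3; deleted nodes 11; deleted edges (11,0,c); (11,1,c); (11,3,c); added nodes 14, 15, 16, 17, 18, 19, 20; added edges (17,0,c); (17,14,c); (17,16,c); (18,1,c); (18,14,c); (18,15,c); (19,3,c); (19,15,c); (19,16,c); (20,14,c); (20,15,c); (20,16,c); result: nodes: 0:vx, 1:vx, 2:vx, 3:vx, 5:vx, 8:vx, 10:vx, 12:tri, 13:tri, 14:vx, 15:vx, 16:vx, 17:tri, 18:tri, 19:tri, 20:tri edges: (12,2,c); (12,8,c); (12,10,c); (12,10,ck); (13,1,c); (13,5,c); (13,8,c); (13,8,ck); (17,0,c); (17,14,c); (17,16,c); (18,1,c); (18,14,c); (18,15,c); (19,3,c); (19,15,c); (19,16,c); (20,14,c); (20,15,c); (20,16,c)
step 2: rule r1; match: 0->12, 1->2, 2->8, 3->10; deleted nodes 12; deleted edges (12,2,c); (12,8,c); (12,10,c); (12,10,ck); added nodes 21, 22, 23, 24, 25, 26, 27; added edges (24,2,c); (24,21,c); (24,23,c); (25,8,c); (25,21,c); (25,22,c); (26,10,c); (26,22,c); (26,23,c); (27,21,c); (27,22,c); (27,23,c); result: nodes: 0:vx, 1:vx, 2:vx, 3:vx, 5:vx, 8:vx, 10:vx, 13:tri, 14:vx, 15:vx, 16:vx, 17:tri, 18:tri, 19:tri, 20:tri, 21:vx, 22:vx, 23:vx, 24:tri, 25:tri, 26:tri, 27:tri edges: (13,1,c); (13,5,c); (13,8,c); (13,8,ck); (17,0,c); (17,14,c); (17,16,c); (18,1,c); (18,14,c); (18,15,c); (19,3,c); (19,15,c); (19,16,c); (20,14,c); (20,15,c); (20,16,c); (24,2,c); (24,21,c); (24,23,c); (25,8,c); (25,21,c); (25,22,c); (26,10,c); (26,22,c); (26,23,c); (27,21,c); (27,22,c); (27,23,c)
final:
nodes: 0:vx, 1:vx, 2:vx, 3:vx, 5:vx, 8:vx, 10:vx, 13:tri, 14:vx, 15:vx, 16:vx, 17:tri, 18:tri, 19:tri, 20:tri, 21:vx, 22:vx, 23:vx, 24:tri, 25:tri, 26:tri, 27:tri
edges: (13,1,c); (13,5,c); (13,8,c); (13,8,ck); (17,0,c); (17,14,c); (17,16,c); (18,1,c); (18,14,c); (18,15,c); (19,3,c); (19,15,c); (19,16,c); (20,14,c); (20,15,c); (20,16,c); (24,2,c); (24,21,c); (24,23,c); (25,8,c); (25,21,c); (25,22,c); (26,10,c); (26,22,c); (26,23,c); (27,21,c); (27,22,c); (27,23,c)


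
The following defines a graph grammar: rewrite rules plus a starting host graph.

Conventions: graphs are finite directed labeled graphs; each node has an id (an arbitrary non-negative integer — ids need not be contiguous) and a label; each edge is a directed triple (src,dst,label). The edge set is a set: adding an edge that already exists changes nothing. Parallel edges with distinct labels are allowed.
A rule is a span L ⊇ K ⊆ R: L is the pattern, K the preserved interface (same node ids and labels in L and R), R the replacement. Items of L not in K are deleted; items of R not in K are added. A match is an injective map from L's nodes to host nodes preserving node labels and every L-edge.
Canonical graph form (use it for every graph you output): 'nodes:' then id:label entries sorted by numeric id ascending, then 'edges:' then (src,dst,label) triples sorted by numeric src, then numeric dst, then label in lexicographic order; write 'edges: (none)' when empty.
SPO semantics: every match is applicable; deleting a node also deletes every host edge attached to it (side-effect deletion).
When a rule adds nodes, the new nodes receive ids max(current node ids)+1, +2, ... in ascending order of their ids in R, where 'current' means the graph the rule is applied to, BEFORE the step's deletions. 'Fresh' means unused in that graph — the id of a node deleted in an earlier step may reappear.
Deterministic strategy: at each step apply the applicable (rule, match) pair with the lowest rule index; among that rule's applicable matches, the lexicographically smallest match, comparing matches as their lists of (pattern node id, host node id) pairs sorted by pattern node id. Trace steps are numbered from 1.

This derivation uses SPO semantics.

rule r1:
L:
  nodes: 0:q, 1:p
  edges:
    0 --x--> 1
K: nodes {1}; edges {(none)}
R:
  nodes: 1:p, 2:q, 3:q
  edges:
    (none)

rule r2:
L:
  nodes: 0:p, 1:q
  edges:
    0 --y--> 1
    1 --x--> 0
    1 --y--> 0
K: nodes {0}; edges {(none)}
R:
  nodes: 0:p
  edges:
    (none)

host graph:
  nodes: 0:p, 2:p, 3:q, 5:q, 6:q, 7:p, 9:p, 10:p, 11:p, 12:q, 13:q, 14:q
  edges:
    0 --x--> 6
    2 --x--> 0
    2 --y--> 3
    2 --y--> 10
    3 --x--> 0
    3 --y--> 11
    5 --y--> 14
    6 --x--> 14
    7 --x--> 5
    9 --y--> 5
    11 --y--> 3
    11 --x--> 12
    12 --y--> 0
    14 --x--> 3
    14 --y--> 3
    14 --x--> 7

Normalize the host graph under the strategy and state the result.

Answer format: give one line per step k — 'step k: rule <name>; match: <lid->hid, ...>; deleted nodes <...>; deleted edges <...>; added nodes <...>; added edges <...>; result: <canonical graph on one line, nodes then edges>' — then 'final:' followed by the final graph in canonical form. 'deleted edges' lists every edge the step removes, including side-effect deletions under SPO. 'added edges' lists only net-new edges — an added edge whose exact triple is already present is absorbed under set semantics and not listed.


step 1: rule r1; match: 0->3, 1->0; deleted nodes 3; deleted edges (2,3,y); (3,0,x); (3,11,y); (11,3,y); (14,3,x); (14,3,y); added nodes 15, 16; added edges (none); result: nodes: 0:p, 2:p, 5:q, 6:q, 7:p, 9:p, 10:p, 11:p, 12:q, 13:q, 14:q, 15:q, 16:q edges: (0,6,x); (2,0,x); (2,10,y); (5,14,y); (6,14,x); (7,5,x); (9,5,y); (11,12,x); (12,0,y); (14,7,x)
step 2: rule r1; match: 0->14, 1->7; deleted nodes 14; deleted edges (5,14,y); (6,14,x); (14,7,x); added nodes 17, 18; added edges (none); result: nodes: 0:p, 2:p, 5:q, 6:q, 7:p, 9:p, 10:p, 11:p, 12:q, 13:q, 15:q, 16:q, 17:q, 18:q edges: (0,6,x); (2,0,x); (2,10,y); (7,5,x); (9,5,y); (11,12,x); (12,0,y)
final:
nodes: 0:p, 2:p, 5:q, 6:q, 7:p, 9:p, 10:p, 11:p, 12:q, 13:q, 15:q, 16:q, 17:q, 18:q
edges: (0,6,x); (2,0,x); (2,10,y); (7,5,x); (9,5,y); (11,12,x); (12,0,y)


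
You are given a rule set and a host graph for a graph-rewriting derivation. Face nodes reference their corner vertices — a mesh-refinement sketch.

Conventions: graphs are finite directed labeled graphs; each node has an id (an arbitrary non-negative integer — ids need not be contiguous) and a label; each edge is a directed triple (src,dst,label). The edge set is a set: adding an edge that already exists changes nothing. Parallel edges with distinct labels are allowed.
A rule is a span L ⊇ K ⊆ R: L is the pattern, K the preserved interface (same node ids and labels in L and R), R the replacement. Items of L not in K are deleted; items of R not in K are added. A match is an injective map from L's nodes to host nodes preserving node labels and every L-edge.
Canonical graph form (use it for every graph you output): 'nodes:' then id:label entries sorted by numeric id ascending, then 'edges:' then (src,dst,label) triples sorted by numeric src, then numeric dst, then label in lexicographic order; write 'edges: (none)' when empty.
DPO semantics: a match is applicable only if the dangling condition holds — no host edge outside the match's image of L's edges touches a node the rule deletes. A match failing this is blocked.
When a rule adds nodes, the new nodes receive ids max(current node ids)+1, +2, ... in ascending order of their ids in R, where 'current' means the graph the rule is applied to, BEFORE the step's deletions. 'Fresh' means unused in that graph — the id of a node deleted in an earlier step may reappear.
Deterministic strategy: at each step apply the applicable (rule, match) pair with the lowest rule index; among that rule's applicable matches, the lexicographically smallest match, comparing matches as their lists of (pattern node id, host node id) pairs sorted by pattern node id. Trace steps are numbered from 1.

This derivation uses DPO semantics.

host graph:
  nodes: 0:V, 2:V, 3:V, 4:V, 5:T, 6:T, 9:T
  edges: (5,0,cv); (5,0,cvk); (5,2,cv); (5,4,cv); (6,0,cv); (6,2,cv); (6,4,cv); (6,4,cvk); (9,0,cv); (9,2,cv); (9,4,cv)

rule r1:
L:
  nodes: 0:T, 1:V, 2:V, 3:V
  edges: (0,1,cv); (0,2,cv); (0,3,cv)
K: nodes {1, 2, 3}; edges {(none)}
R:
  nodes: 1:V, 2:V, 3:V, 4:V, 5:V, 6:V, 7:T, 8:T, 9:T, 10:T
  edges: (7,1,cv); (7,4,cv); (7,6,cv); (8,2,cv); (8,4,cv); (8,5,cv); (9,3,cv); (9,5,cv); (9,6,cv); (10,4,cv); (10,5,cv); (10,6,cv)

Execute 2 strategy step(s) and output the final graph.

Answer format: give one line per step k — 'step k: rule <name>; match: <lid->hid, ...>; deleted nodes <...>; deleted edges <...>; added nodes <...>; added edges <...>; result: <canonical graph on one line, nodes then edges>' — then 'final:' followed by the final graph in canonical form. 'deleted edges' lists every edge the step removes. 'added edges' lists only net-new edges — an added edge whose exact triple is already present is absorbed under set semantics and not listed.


step 1: rule r1; match: 0->9, 1->0, 2->2, 3->4; deleted nodes 9; deleted edges (9,0,cv); (9,2,cv); (9,4,cv); added nodes 10, 11, 12, 13, 14, 15, 16; added edges (13,0,cv); (13,10,cv); (13,12,cv); (14,2,cv); (14,10,cv); (14,11,cv); (15,4,cv); (15,11,cv); (15,12,cv); (16,10,cv); (16,11,cv); (16,12,cv); result: nodes: 0:V, 2:V, 3:V, 4:V, 5:T, 6:T, 10:V, 11:V, 12:V, 13:T, 14:T, 15:T, 16:T edges: (5,0,cv); (5,0,cvk); (5,2,cv); (5,4,cv); (6,0,cv); (6,2,cv); (6,4,cv); (6,4,cvk); (13,0,cv); (13,10,cv); (13,12,cv); (14,2,cv); (14,10,cv); (14,11,cv); (15,4,cv); (15,11,cv); (15,12,cv); (16,10,cv); (16,11,cv); (16,12,cv)
step 2: rule r1; match: 0->13, 1->0, 2->10, 3->12; deleted nodes 13; deleted edges (13,0,cv); (13,10,cv); (13,12,cv); added nodes 17, 18, 19, 20, 21, 22, 23; added edges (20,0,cv); (20,17,cv); (20,19,cv); (21,10,cv); (21,17,cv); (21,18,cv); (22,12,cv); (22,18,cv); (22,19,cv); (23,17,cv); (23,18,cv); (23,19,cv); result: nodes: 0:V, 2:V, 3:V, 4:V, 5:T, 6:T, 10:V, 11:V, 12:V, 14:T, 15:T, 16:T, 17:V, 18:V, 19:V, 20:T, 21:T, 22:T, 23:T edges: (5,0,cv); (5,0,cvk); (5,2,cv); (5,4,cv); (6,0,cv); (6,2,cv); (6,4,cv); (6,4,cvk); (14,2,cv); (14,10,cv); (14,11,cv); (15,4,cv); (15,11,cv); (15,12,cv); (16,10,cv); (16,11,cv); (16,12,cv); (20,0,cv); (20,17,cv); (20,19,cv); (21,10,cv); (21,17,cv); (21,18,cv); (22,12,cv); (22,18,cv); (22,19,cv); (23,17,cv); (23,18,cv); (23,19,cv)
final:
nodes: 0:V, 2:V, 3:V, 4:V, 5:T, 6:T, 10:V, 11:V, 12:V, 14:T, 15:T, 16:T, 17:V, 18:V, 19:V, 20:T, 21:T, 22:T, 23:T
edges: (5,0,cv); (5,0,cvk); (5,2,cv); (5,4,cv); (6,0,cv); (6,2,cv); (6,4,cv); (6,4,cvk); (14,2,cv); (14,10,cv); (14,11,cv); (15,4,cv); (15,11,cv); (15,12,cv); (16,10,cv); (16,11,cv); (16,12,cv); (20,0,cv); (20,17,cv); (20,19,cv); (21,10,cv); (21,17,cv); (21,18,cv); (22,12,cv); (22,18,cv); (22,19,cv); (23,17,cv); (23,18,cv); (23,19,cv)


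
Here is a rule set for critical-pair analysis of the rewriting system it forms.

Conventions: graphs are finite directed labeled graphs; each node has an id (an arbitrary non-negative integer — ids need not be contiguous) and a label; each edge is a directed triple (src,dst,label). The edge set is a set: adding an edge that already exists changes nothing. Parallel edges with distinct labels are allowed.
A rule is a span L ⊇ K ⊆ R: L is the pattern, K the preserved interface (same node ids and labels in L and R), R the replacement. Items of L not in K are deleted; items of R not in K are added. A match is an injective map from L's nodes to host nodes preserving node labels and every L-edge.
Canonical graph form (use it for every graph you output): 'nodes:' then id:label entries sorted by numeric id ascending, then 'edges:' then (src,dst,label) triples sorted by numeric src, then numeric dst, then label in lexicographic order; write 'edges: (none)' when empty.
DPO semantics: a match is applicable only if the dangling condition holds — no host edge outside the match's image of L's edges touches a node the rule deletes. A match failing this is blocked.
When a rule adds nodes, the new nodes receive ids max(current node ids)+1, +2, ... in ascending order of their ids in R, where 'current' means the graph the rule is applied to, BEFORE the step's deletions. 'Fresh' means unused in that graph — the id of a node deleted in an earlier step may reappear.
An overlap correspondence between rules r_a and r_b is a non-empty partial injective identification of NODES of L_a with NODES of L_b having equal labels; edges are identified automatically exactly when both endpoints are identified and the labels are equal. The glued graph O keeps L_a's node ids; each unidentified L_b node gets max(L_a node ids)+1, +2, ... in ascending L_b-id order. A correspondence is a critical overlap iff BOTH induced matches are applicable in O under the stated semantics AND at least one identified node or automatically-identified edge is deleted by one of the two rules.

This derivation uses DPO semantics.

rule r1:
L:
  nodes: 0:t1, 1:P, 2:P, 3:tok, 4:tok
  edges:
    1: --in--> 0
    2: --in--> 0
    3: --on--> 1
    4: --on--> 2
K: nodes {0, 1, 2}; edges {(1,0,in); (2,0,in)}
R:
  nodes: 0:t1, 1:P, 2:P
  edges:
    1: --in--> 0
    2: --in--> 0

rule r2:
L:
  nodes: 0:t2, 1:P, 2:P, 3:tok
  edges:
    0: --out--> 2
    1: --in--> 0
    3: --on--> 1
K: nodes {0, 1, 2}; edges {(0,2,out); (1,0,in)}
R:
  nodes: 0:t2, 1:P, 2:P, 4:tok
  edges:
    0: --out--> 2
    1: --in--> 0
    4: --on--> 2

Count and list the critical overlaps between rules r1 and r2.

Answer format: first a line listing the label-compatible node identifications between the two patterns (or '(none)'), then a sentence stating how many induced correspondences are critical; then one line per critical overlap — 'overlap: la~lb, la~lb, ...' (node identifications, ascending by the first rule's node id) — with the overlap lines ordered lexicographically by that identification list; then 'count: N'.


label-compatible node identifications between L(r1) and L(r2): 1~1, 1~2, 2~1, 2~2, 3~3, 4~3
4 of the induced correspondences are critical overlaps of r1 and r2.
overlap: 1~1, 2~2, 3~3
overlap: 1~1, 3~3
overlap: 1~2, 2~1, 4~3
overlap: 2~1, 4~3
count: 4


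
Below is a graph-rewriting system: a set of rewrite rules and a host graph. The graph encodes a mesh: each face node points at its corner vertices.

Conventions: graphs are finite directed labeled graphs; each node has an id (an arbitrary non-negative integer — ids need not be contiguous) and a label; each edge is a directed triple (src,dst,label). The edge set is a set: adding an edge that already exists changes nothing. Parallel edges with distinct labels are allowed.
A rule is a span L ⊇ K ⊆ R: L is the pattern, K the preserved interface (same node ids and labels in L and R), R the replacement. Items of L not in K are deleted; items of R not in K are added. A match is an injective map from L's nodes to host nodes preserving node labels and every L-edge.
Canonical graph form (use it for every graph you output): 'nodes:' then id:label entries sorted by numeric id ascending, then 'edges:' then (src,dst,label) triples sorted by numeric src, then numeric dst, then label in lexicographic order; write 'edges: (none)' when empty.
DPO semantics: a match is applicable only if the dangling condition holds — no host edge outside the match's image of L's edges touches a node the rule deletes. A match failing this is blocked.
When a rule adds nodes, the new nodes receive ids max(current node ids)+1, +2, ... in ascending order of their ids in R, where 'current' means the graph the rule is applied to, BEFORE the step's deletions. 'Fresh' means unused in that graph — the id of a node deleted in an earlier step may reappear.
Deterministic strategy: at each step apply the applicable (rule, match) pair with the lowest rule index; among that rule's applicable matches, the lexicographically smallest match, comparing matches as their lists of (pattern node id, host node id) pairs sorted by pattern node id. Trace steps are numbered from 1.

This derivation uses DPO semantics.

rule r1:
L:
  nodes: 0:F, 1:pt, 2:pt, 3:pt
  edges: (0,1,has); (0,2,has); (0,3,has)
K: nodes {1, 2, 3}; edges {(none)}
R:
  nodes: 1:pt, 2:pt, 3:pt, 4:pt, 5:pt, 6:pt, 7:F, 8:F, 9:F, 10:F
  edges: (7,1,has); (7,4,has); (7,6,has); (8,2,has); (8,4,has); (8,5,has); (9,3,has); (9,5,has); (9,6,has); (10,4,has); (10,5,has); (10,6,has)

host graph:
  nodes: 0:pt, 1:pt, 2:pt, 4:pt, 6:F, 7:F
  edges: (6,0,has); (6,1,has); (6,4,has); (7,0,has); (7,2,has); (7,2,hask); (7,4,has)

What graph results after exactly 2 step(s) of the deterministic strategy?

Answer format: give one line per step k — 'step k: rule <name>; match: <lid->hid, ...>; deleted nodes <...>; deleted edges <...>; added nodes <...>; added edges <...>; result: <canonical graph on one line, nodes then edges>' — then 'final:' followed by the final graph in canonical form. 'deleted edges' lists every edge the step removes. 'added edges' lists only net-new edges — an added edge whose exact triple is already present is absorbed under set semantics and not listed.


step 1: rule r1; match: 0->6, 1->0, 2->1, 3->4; deleted nodes 6; deleted edges (6,0,has); (6,1,has); (6,4,has); added nodes 8, 9, 10, 11, 12, 13, 14; added edges (11,0,has); (11,8,has); (11,10,has); (12,1,has); (12,8,has); (12,9,has); (13,4,has); (13,9,has); (13,10,has); (14,8,has); (14,9,has); (14,10,has); result: nodes: 0:pt, 1:pt, 2:pt, 4:pt, 7:F, 8:pt, 9:pt, 10:pt, 11:F, 12:F, 13:F, 14:F edges: (7,0,has); (7,2,has); (7,2,hask); (7,4,has); (11,0,has); (11,8,has); (11,10,has); (12,1,has); (12,8,has); (12,9,has); (13,4,has); (13,9,has); (13,10,has); (14,8,has); (14,9,has); (14,10,has)
step 2: rule r1; match: 0->11, 1->0, 2->8, 3->10; deleted nodes 11; deleted edges (11,0,has); (11,8,has); (11,10,has); added nodes 15, 16, 17, 18, 19, 20, 21; added edges (18,0,has); (18,15,has); (18,17,has); (19,8,has); (19,15,has); (19,16,has); (20,10,has); (20,16,has); (20,17,has); (21,15,has); (21,16,has); (21,17,has); result: nodes: 0:pt, 1:pt, 2:pt, 4:pt, 7:F, 8:pt, 9:pt, 10:pt, 12:F, 13:F, 14:F, 15:pt, 16:pt, 17:pt, 18:F, 19:F, 20:F, 21:F edges: (7,0,has); (7,2,has); (7,2,hask); (7,4,has); (12,1,has); (12,8,has); (12,9,has); (13,4,has); (13,9,has); (13,10,has); (14,8,has); (14,9,has); (14,10,has); (18,0,has); (18,15,has); (18,17,has); (19,8,has); (19,15,has); (19,16,has); (20,10,has); (20,16,has); (20,17,has); (21,15,has); (21,16,has); (21,17,has)
final:
nodes: 0:pt, 1:pt, 2:pt, 4:pt, 7:F, 8:pt, 9:pt, 10:pt, 12:F, 13:F, 14:F, 15:pt, 16:pt, 17:pt, 18:F, 19:F, 20:F, 21:F
edges: (7,0,has); (7,2,has); (7,2,hask); (7,4,has); (12,1,has); (12,8,has); (12,9,has); (13,4,has); (13,9,has); (13,10,has); (14,8,has); (14,9,has); (14,10,has); (18,0,has); (18,15,has); (18,17,has); (19,8,has); (19,15,has); (19,16,has); (20,10,has); (20,16,has); (20,17,has); (21,15,has); (21,16,has); (21,17,has)


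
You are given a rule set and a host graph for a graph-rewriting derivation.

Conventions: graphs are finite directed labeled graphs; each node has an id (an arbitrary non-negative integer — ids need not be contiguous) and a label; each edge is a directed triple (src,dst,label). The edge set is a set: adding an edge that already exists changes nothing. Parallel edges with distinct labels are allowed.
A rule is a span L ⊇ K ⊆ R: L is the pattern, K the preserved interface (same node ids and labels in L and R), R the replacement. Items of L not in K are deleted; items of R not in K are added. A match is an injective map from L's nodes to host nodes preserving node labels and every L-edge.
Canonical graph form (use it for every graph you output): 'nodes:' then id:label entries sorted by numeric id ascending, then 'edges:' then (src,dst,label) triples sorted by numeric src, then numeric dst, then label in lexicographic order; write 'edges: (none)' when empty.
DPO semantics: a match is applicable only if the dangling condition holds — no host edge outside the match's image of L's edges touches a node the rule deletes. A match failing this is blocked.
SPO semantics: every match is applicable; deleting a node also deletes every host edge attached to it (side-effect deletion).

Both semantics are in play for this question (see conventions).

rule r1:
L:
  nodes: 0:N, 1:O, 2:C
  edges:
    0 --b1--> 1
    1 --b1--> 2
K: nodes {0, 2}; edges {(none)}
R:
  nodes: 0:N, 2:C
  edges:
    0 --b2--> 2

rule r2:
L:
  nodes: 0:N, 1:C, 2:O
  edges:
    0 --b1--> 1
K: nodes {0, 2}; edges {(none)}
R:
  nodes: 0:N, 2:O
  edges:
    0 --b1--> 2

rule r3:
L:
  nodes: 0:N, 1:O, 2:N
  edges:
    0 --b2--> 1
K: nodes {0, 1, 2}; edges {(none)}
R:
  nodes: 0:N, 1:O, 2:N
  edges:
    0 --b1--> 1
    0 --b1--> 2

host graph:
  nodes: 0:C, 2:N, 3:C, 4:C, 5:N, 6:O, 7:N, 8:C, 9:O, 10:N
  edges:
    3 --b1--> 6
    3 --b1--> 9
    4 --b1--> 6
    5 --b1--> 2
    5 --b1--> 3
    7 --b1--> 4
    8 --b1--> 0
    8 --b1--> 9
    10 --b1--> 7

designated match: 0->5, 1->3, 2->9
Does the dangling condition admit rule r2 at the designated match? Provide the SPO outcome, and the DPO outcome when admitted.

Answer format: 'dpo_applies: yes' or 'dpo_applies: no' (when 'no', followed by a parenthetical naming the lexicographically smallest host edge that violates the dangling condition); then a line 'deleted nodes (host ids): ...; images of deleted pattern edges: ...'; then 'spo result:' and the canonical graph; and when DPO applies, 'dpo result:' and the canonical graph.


dpo_applies: no
(the rule deletes node 3, which keeps host edge (3,6,b1) outside the match image — the dangling condition fails, DPO blocks; SPO proceeds and side-deletes such edges)
deleted nodes (host ids): 3; images of deleted pattern edges: (5,3,b1)
spo result:
nodes: 0:C, 2:N, 4:C, 5:N, 6:O, 7:N, 8:C, 9:O, 10:N
edges: (4,6,b1); (5,2,b1); (5,9,b1); (7,4,b1); (8,0,b1); (8,9,b1); (10,7,b1)


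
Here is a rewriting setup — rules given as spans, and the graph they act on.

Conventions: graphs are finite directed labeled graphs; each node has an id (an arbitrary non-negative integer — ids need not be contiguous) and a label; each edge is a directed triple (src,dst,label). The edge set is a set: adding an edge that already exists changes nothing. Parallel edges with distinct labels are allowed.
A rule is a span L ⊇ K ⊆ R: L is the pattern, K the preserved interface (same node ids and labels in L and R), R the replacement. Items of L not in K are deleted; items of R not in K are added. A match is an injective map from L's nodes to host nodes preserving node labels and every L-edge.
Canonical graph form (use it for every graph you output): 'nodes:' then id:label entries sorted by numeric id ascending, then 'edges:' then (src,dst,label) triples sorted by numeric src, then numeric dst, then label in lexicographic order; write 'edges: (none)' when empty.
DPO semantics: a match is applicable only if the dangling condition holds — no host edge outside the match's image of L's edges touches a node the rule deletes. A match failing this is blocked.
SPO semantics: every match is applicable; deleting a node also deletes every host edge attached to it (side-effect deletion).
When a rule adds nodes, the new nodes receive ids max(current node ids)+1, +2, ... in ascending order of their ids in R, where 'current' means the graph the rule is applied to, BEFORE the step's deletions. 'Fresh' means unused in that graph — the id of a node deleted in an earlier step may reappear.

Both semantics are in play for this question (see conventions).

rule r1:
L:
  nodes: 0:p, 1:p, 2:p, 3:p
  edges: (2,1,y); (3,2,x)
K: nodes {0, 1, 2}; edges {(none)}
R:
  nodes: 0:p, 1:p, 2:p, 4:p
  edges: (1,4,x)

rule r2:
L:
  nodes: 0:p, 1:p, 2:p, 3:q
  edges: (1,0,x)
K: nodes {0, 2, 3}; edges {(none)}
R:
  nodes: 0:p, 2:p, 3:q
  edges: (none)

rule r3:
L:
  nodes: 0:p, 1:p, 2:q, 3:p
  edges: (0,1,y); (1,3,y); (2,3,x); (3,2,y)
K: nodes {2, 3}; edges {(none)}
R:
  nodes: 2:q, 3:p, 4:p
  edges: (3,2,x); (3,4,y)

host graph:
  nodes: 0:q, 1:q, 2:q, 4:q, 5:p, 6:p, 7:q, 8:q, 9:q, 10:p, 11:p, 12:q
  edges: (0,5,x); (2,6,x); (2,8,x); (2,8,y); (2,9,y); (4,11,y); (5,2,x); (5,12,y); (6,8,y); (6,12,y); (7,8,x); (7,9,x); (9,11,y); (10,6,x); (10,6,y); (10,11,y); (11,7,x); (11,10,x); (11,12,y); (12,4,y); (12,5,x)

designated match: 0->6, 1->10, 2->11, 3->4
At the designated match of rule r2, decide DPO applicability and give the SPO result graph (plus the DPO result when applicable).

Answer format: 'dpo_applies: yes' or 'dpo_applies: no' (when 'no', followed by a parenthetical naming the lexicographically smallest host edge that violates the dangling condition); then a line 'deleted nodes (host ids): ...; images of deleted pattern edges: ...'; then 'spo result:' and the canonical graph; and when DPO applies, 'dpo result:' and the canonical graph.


dpo_applies: no
(the rule deletes node 10, which keeps host edge (10,6,y) outside the match image — the dangling condition fails, DPO blocks; SPO proceeds and side-deletes such edges)
deleted nodes (host ids): 10; images of deleted pattern edges: (10,6,x)
spo result:
nodes: 0:q, 1:q, 2:q, 4:q, 5:p, 6:p, 7:q, 8:q, 9:q, 11:p, 12:q
edges: (0,5,x); (2,6,x); (2,8,x); (2,8,y); (2,9,y); (4,11,y); (5,2,x); (5,12,y); (6,8,y); (6,12,y); (7,8,x); (7,9,x); (9,11,y); (11,7,x); (11,12,y); (12,4,y); (12,5,x)
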